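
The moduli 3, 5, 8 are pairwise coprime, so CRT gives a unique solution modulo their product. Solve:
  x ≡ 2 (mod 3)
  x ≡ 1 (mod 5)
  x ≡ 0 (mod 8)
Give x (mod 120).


Moduli 3, 5, 8 are pairwise coprime; by CRT there is a unique solution modulo M = 3 · 5 · 8 = 120.
Solve pairwise, accumulating the modulus:
  Start with x ≡ 2 (mod 3).
  Combine with x ≡ 1 (mod 5): since gcd(3, 5) = 1, we get a unique residue mod 15.
    Write x = 2 + 3·t and substitute into x ≡ 1 (mod 5): 3·t ≡ 1 − 2 = -1 (mod 5).
    Reduce coefficients mod 5: 3·t ≡ 4 (mod 5).
    The inverse of 3 mod 5 is 2 (since 3·2 = 6 = 1·5 + 1), so t ≡ 2·4 = 8 ≡ 3 (mod 5).
    Then x = 2 + 3·3 = 11, valid modulo lcm(3, 5) = 15: x ≡ 11 (mod 15).
  Combine with x ≡ 0 (mod 8): since gcd(15, 8) = 1, we get a unique residue mod 120.
    Write x = 11 + 15·t and substitute into x ≡ 0 (mod 8): 15·t ≡ 0 − 11 = -11 (mod 8).
    Reduce coefficients mod 8: 7·t ≡ 5 (mod 8).
    The inverse of 7 mod 8 is 7 (since 7·7 = 49 = 6·8 + 1), so t ≡ 7·5 = 35 ≡ 3 (mod 8).
    Then x = 11 + 15·3 = 56, valid modulo lcm(15, 8) = 120: x ≡ 56 (mod 120).
Verify: 56 mod 3 = 2 ✓, 56 mod 5 = 1 ✓, 56 mod 8 = 0 ✓.

x ≡ 56 (mod 120).


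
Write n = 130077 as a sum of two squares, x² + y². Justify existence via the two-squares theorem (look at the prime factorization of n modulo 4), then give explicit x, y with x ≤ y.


Step 1: Factor n = 130077 = 3^2 · 97 · 149.
Step 2: Check the mod-4 condition on each prime factor: 3 ≡ 3 (mod 4), exponent 2 (must be even); 97 ≡ 1 (mod 4), exponent 1; 149 ≡ 1 (mod 4), exponent 1.
All primes ≡ 3 (mod 4) appear to even exponent (or don't appear), so by the two-squares theorem n IS expressible as a sum of two squares.
Step 3: Build a representation. Group n = k² · m with k = 3 and m = 97 · 149 = 14453 (a product of primes ≡ 1 (mod 4)); a representation of m scales to one of n via (k·x)² + (k·y)² = k²(x² + y²). Each prime p ≡ 1 (mod 4) is itself a sum of two squares; find a² by testing p − a² for a perfect square:
  97: 97 − 1² = 96, 97 − 2² = 93, 97 − 3² = 88, 97 − 4² = 81 = 9² ⇒ 97 = 4² + 9².
  149: 149 − 1² = 148, 149 − 2² = 145, 149 − 3² = 140, 149 − 4² = 133, 149 − 5² = 124, 149 − 6² = 113, 149 − 7² = 100 = 10² ⇒ 149 = 7² + 10².
  Combine using the Brahmagupta–Fibonacci identity (a² + b²)(c² + d²) = (ac − bd)² + (ad + bc)² = (ac + bd)² + (ad − bc)²:
  97 · 149 = 14453: from (4² + 9²)(7² + 10²), take (4·7 − 9·10, 4·10 + 9·7) = (28 − 90, 40 + 63) = (-62, 103); dropping signs (only squares matter) gives (62, 103); check 62² + 103² = 3844 + 10609 = 14453 ✓.
  Scale by k = 3: (3·62, 3·103) = (186, 309).
Step 4: Order so x ≤ y and verify: 186² + 309² = 34596 + 95481 = 130077 = n. ✓

n = 130077 = 186² + 309² (one valid representation with x ≤ y).


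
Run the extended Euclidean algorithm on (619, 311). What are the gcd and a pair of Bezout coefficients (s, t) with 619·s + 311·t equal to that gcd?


Euclidean algorithm on (619, 311) — divide until remainder is 0:
  619 = 1 · 311 + 308
  311 = 1 · 308 + 3
  308 = 102 · 3 + 2
  3 = 1 · 2 + 1
  2 = 2 · 1 + 0
gcd(619, 311) = 1.
Track Bezout coefficients alongside the remainders: start with r₀ = 619 = a·1 + b·0 (s = 1, t = 0) and r₁ = 311 = a·0 + b·1 (s = 0, t = 1); each new remainder r_{k+1} = r_{k-1} − q_k·r_k inherits s_{k+1} = s_{k-1} − q_k·s_k, t_{k+1} = t_{k-1} − q_k·t_k, so r_k = a·s_k + b·t_k at every step:
  q = 1: r = 308, s = 1 − 1·0 = 1, t = 0 − 1·1 = -1  (check: 619·1 + 311·(-1) = 308)
  q = 1: r = 3, s = 0 − 1·1 = -1, t = 1 − 1·(-1) = 2  (check: 619·(-1) + 311·2 = 3)
  q = 102: r = 2, s = 1 − 102·(-1) = 103, t = -1 − 102·2 = -205  (check: 619·103 + 311·(-205) = 2)
  q = 1: r = 1, s = -1 − 1·103 = -104, t = 2 − 1·(-205) = 207  (check: 619·(-104) + 311·207 = 1)
The row with r = 1 (the gcd) gives the Bezout coefficients s = -104, t = 207.
Result: 619 · (-104) + 311 · (207) = 1.

gcd(619, 311) = 1; s = -104, t = 207 (check: 619·(-104) + 311·207 = 1).


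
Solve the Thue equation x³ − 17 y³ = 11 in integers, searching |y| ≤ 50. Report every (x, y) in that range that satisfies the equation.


The equation is x³ - 17y³ = 11. For fixed y, x³ = 17·y³ + 11, so a solution requires the RHS to be a perfect cube.
Strategy: iterate y from -50 to 50, compute RHS = 17·y³ + 11, and check whether it is a (positive or negative) perfect cube.
Check small values of y:
  y = 0: RHS = 11 is not a perfect cube.
  y = 1: RHS = 28 is not a perfect cube.
  y = -1: RHS = -6 is not a perfect cube.
  y = 2: RHS = 147 is not a perfect cube.
  y = -2: RHS = -125 = (-5)³ ⇒ x = -5 works.
  y = 3: RHS = 470 is not a perfect cube.
  y = -3: RHS = -448 is not a perfect cube.
Continuing the search up to |y| = 50 finds no further solutions beyond those listed.
Collected solutions: (-5, -2).

Solutions (with |y| ≤ 50): (-5, -2).


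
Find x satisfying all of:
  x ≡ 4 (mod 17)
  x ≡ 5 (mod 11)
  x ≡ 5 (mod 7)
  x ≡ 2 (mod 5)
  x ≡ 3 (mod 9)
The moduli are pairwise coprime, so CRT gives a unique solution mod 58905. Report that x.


Product of moduli M = 17 · 11 · 7 · 5 · 9 = 58905.
Merge one congruence at a time:
  Start: x ≡ 4 (mod 17).
  Combine with x ≡ 5 (mod 11); new modulus lcm = 187.
    Write x = 4 + 17·t and substitute into x ≡ 5 (mod 11): 17·t ≡ 5 − 4 = 1 (mod 11).
    Reduce coefficients mod 11: 6·t ≡ 1 (mod 11).
    The inverse of 6 mod 11 is 2 (since 6·2 = 12 = 1·11 + 1), so t ≡ 2·1 = 2 ≡ 2 (mod 11).
    Then x = 4 + 17·2 = 38, valid modulo lcm(17, 11) = 187: x ≡ 38 (mod 187).
  Combine with x ≡ 5 (mod 7); new modulus lcm = 1309.
    Write x = 38 + 187·t and substitute into x ≡ 5 (mod 7): 187·t ≡ 5 − 38 = -33 (mod 7).
    Reduce coefficients mod 7: 5·t ≡ 2 (mod 7).
    The inverse of 5 mod 7 is 3 (since 5·3 = 15 = 2·7 + 1), so t ≡ 3·2 = 6 ≡ 6 (mod 7).
    Then x = 38 + 187·6 = 1160, valid modulo lcm(187, 7) = 1309: x ≡ 1160 (mod 1309).
  Combine with x ≡ 2 (mod 5); new modulus lcm = 6545.
    Write x = 1160 + 1309·t and substitute into x ≡ 2 (mod 5): 1309·t ≡ 2 − 1160 = -1158 (mod 5).
    Reduce coefficients mod 5: 4·t ≡ 2 (mod 5).
    The inverse of 4 mod 5 is 4 (since 4·4 = 16 = 3·5 + 1), so t ≡ 4·2 = 8 ≡ 3 (mod 5).
    Then x = 1160 + 1309·3 = 5087, valid modulo lcm(1309, 5) = 6545: x ≡ 5087 (mod 6545).
  Combine with x ≡ 3 (mod 9); new modulus lcm = 58905.
    Write x = 5087 + 6545·t and substitute into x ≡ 3 (mod 9): 6545·t ≡ 3 − 5087 = -5084 (mod 9).
    Reduce coefficients mod 9: 2·t ≡ 1 (mod 9).
    The inverse of 2 mod 9 is 5 (since 2·5 = 10 = 1·9 + 1), so t ≡ 5·1 = 5 ≡ 5 (mod 9).
    Then x = 5087 + 6545·5 = 37812, valid modulo lcm(6545, 9) = 58905: x ≡ 37812 (mod 58905).
Verify against each original: 37812 mod 17 = 4, 37812 mod 11 = 5, 37812 mod 7 = 5, 37812 mod 5 = 2, 37812 mod 9 = 3.

x ≡ 37812 (mod 58905).


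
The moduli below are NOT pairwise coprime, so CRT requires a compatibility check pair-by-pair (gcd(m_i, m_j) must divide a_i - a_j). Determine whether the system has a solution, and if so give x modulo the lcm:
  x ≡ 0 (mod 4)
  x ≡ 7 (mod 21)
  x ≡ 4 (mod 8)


Moduli 4, 21, 8 are not pairwise coprime, so CRT works modulo lcm(m_i) when all pairwise compatibility conditions hold.
Pairwise compatibility: gcd(m_i, m_j) must divide a_i - a_j for every pair.
Merge one congruence at a time:
  Start: x ≡ 0 (mod 4).
  Combine with x ≡ 7 (mod 21): gcd(4, 21) = 1; 7 - 0 = 7, which IS divisible by 1, so compatible.
    Write x = 0 + 4·t and substitute into x ≡ 7 (mod 21): 4·t ≡ 7 − 0 = 7 (mod 21).
    The inverse of 4 mod 21 is 16 (since 4·16 = 64 = 3·21 + 1), so t ≡ 16·7 = 112 ≡ 7 (mod 21).
    Then x = 0 + 4·7 = 28, valid modulo lcm(4, 21) = 84: x ≡ 28 (mod 84).
  Combine with x ≡ 4 (mod 8): gcd(84, 8) = 4; 4 - 28 = -24, which IS divisible by 4, so compatible.
    Write x = 28 + 84·t and substitute into x ≡ 4 (mod 8): 84·t ≡ 4 − 28 = -24 (mod 8).
    Divide the congruence (and modulus) by g = 4: 21·t ≡ -6 (mod 2).
    Reduce coefficients mod 2: 1·t ≡ 0 (mod 2).
    So t ≡ 0 (mod 2).
    Then x = 28 + 84·0 = 28, valid modulo lcm(84, 8) = 168: x ≡ 28 (mod 168).
Verify: 28 mod 4 = 0, 28 mod 21 = 7, 28 mod 8 = 4.

x ≡ 28 (mod 168).


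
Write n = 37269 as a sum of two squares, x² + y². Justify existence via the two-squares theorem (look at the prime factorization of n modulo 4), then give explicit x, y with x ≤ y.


Step 1: Factor n = 37269 = 3^2 · 41 · 101.
Step 2: Check the mod-4 condition on each prime factor: 3 ≡ 3 (mod 4), exponent 2 (must be even); 41 ≡ 1 (mod 4), exponent 1; 101 ≡ 1 (mod 4), exponent 1.
All primes ≡ 3 (mod 4) appear to even exponent (or don't appear), so by the two-squares theorem n IS expressible as a sum of two squares.
Step 3: Build a representation. Group n = k² · m with k = 3 and m = 41 · 101 = 4141 (a product of primes ≡ 1 (mod 4)); a representation of m scales to one of n via (k·x)² + (k·y)² = k²(x² + y²). Each prime p ≡ 1 (mod 4) is itself a sum of two squares; find a² by testing p − a² for a perfect square:
  41: 41 − 1² = 40, 41 − 2² = 37, 41 − 3² = 32, 41 − 4² = 25 = 5² ⇒ 41 = 4² + 5².
  101: 101 − 1² = 100 = 10² ⇒ 101 = 1² + 10².
  Combine using the Brahmagupta–Fibonacci identity (a² + b²)(c² + d²) = (ac − bd)² + (ad + bc)² = (ac + bd)² + (ad − bc)²:
  41 · 101 = 4141: from (4² + 5²)(1² + 10²), take (4·1 − 5·10, 4·10 + 5·1) = (4 − 50, 40 + 5) = (-46, 45); dropping signs (only squares matter) gives (46, 45); check 46² + 45² = 2116 + 2025 = 4141 ✓.
  Scale by k = 3: (3·46, 3·45) = (138, 135).
Step 4: Order so x ≤ y and verify: 135² + 138² = 18225 + 19044 = 37269 = n. ✓

n = 37269 = 135² + 138² (one valid representation with x ≤ y).


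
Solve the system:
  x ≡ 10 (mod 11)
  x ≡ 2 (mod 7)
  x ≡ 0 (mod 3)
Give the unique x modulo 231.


Moduli 11, 7, 3 are pairwise coprime; by CRT there is a unique solution modulo M = 11 · 7 · 3 = 231.
Solve pairwise, accumulating the modulus:
  Start with x ≡ 10 (mod 11).
  Combine with x ≡ 2 (mod 7): since gcd(11, 7) = 1, we get a unique residue mod 77.
    Write x = 10 + 11·t and substitute into x ≡ 2 (mod 7): 11·t ≡ 2 − 10 = -8 (mod 7).
    Reduce coefficients mod 7: 4·t ≡ 6 (mod 7).
    The inverse of 4 mod 7 is 2 (since 4·2 = 8 = 1·7 + 1), so t ≡ 2·6 = 12 ≡ 5 (mod 7).
    Then x = 10 + 11·5 = 65, valid modulo lcm(11, 7) = 77: x ≡ 65 (mod 77).
  Combine with x ≡ 0 (mod 3): since gcd(77, 3) = 1, we get a unique residue mod 231.
    Write x = 65 + 77·t and substitute into x ≡ 0 (mod 3): 77·t ≡ 0 − 65 = -65 (mod 3).
    Reduce coefficients mod 3: 2·t ≡ 1 (mod 3).
    The inverse of 2 mod 3 is 2 (since 2·2 = 4 = 1·3 + 1), so t ≡ 2·1 = 2 ≡ 2 (mod 3).
    Then x = 65 + 77·2 = 219, valid modulo lcm(77, 3) = 231: x ≡ 219 (mod 231).
Verify: 219 mod 11 = 10 ✓, 219 mod 7 = 2 ✓, 219 mod 3 = 0 ✓.

x ≡ 219 (mod 231).


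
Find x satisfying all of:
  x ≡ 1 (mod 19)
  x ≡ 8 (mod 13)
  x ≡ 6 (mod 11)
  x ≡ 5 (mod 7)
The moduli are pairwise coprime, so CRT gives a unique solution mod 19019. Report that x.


Product of moduli M = 19 · 13 · 11 · 7 = 19019.
Merge one congruence at a time:
  Start: x ≡ 1 (mod 19).
  Combine with x ≡ 8 (mod 13); new modulus lcm = 247.
    Write x = 1 + 19·t and substitute into x ≡ 8 (mod 13): 19·t ≡ 8 − 1 = 7 (mod 13).
    Reduce coefficients mod 13: 6·t ≡ 7 (mod 13).
    The inverse of 6 mod 13 is 11 (since 6·11 = 66 = 5·13 + 1), so t ≡ 11·7 = 77 ≡ 12 (mod 13).
    Then x = 1 + 19·12 = 229, valid modulo lcm(19, 13) = 247: x ≡ 229 (mod 247).
  Combine with x ≡ 6 (mod 11); new modulus lcm = 2717.
    Write x = 229 + 247·t and substitute into x ≡ 6 (mod 11): 247·t ≡ 6 − 229 = -223 (mod 11).
    Reduce coefficients mod 11: 5·t ≡ 8 (mod 11).
    The inverse of 5 mod 11 is 9 (since 5·9 = 45 = 4·11 + 1), so t ≡ 9·8 = 72 ≡ 6 (mod 11).
    Then x = 229 + 247·6 = 1711, valid modulo lcm(247, 11) = 2717: x ≡ 1711 (mod 2717).
  Combine with x ≡ 5 (mod 7); new modulus lcm = 19019.
    Write x = 1711 + 2717·t and substitute into x ≡ 5 (mod 7): 2717·t ≡ 5 − 1711 = -1706 (mod 7).
    Reduce coefficients mod 7: 1·t ≡ 2 (mod 7).
    So t ≡ 2 (mod 7).
    Then x = 1711 + 2717·2 = 7145, valid modulo lcm(2717, 7) = 19019: x ≡ 7145 (mod 19019).
Verify against each original: 7145 mod 19 = 1, 7145 mod 13 = 8, 7145 mod 11 = 6, 7145 mod 7 = 5.

x ≡ 7145 (mod 19019).


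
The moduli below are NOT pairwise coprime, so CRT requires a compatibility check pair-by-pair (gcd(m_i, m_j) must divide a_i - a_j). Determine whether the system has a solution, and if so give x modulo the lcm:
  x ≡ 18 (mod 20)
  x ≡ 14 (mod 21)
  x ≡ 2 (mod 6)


Moduli 20, 21, 6 are not pairwise coprime, so CRT works modulo lcm(m_i) when all pairwise compatibility conditions hold.
Pairwise compatibility: gcd(m_i, m_j) must divide a_i - a_j for every pair.
Merge one congruence at a time:
  Start: x ≡ 18 (mod 20).
  Combine with x ≡ 14 (mod 21): gcd(20, 21) = 1; 14 - 18 = -4, which IS divisible by 1, so compatible.
    Write x = 18 + 20·t and substitute into x ≡ 14 (mod 21): 20·t ≡ 14 − 18 = -4 (mod 21).
    Reduce coefficients mod 21: 20·t ≡ 17 (mod 21).
    The inverse of 20 mod 21 is 20 (since 20·20 = 400 = 19·21 + 1), so t ≡ 20·17 = 340 ≡ 4 (mod 21).
    Then x = 18 + 20·4 = 98, valid modulo lcm(20, 21) = 420: x ≡ 98 (mod 420).
  Combine with x ≡ 2 (mod 6): gcd(420, 6) = 6; 2 - 98 = -96, which IS divisible by 6, so compatible.
    Write x = 98 + 420·t and substitute into x ≡ 2 (mod 6): 420·t ≡ 2 − 98 = -96 (mod 6).
    Divide the congruence (and modulus) by g = 6: 70·t ≡ -16 (mod 1).
    Modulo 1 every t works; take t = 0.
    Then x = 98 + 420·0 = 98, valid modulo lcm(420, 6) = 420: x ≡ 98 (mod 420).
Verify: 98 mod 20 = 18, 98 mod 21 = 14, 98 mod 6 = 2.

x ≡ 98 (mod 420).


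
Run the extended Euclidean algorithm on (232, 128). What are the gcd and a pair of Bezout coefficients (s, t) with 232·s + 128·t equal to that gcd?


Euclidean algorithm on (232, 128) — divide until remainder is 0:
  232 = 1 · 128 + 104
  128 = 1 · 104 + 24
  104 = 4 · 24 + 8
  24 = 3 · 8 + 0
gcd(232, 128) = 8.
Track Bezout coefficients alongside the remainders: start with r₀ = 232 = a·1 + b·0 (s = 1, t = 0) and r₁ = 128 = a·0 + b·1 (s = 0, t = 1); each new remainder r_{k+1} = r_{k-1} − q_k·r_k inherits s_{k+1} = s_{k-1} − q_k·s_k, t_{k+1} = t_{k-1} − q_k·t_k, so r_k = a·s_k + b·t_k at every step:
  q = 1: r = 104, s = 1 − 1·0 = 1, t = 0 − 1·1 = -1  (check: 232·1 + 128·(-1) = 104)
  q = 1: r = 24, s = 0 − 1·1 = -1, t = 1 − 1·(-1) = 2  (check: 232·(-1) + 128·2 = 24)
  q = 4: r = 8, s = 1 − 4·(-1) = 5, t = -1 − 4·2 = -9  (check: 232·5 + 128·(-9) = 8)
The row with r = 8 (the gcd) gives the Bezout coefficients s = 5, t = -9.
Result: 232 · (5) + 128 · (-9) = 8.

gcd(232, 128) = 8; s = 5, t = -9 (check: 232·5 + 128·(-9) = 8).


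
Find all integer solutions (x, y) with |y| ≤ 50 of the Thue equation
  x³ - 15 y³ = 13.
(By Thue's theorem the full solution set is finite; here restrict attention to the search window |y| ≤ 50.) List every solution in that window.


The equation is x³ - 15y³ = 13. For fixed y, x³ = 15·y³ + 13, so a solution requires the RHS to be a perfect cube.
Strategy: iterate y from -50 to 50, compute RHS = 15·y³ + 13, and check whether it is a (positive or negative) perfect cube.
Check small values of y:
  y = 0: RHS = 13 is not a perfect cube.
  y = 1: RHS = 28 is not a perfect cube.
  y = -1: RHS = -2 is not a perfect cube.
  y = 2: RHS = 133 is not a perfect cube.
  y = -2: RHS = -107 is not a perfect cube.
  y = 3: RHS = 418 is not a perfect cube.
  y = -3: RHS = -392 is not a perfect cube.
Continuing the search up to |y| = 50 finds no solutions either.
No (x, y) in the scanned range satisfies the equation.

No integer solutions with |y| ≤ 50.


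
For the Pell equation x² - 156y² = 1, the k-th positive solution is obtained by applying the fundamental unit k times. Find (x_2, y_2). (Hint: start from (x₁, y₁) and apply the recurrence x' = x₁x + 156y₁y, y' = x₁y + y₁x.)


Step 1: Find the fundamental solution (x₁, y₁) of x² - 156y² = 1.
  Expand √156 as a continued fraction. a₀ = ⌊√156⌋ = 12; iterate m_{k+1} = d_k·a_k − m_k, d_{k+1} = (156 − m_{k+1}²)/d_k, a_{k+1} = ⌊(a₀ + m_{k+1})/d_{k+1}⌋ (starting m₀ = 0, d₀ = 1), with convergents p_k = a_k·p_{k-1} + p_{k-2}, q_k = a_k·q_{k-1} + q_{k-2} (p₋₁ = 1, q₋₁ = 0):
  k = 0: a₀ = 12; p₀/q₀ = 12/1; p₀² − 156·q₀² = 144 − 156 = -12.
  k = 1: m = 12, d = 12, a = ⌊(12 + 12)/12⌋ = 2; p/q = (2·12 + 1)/(2·1 + 0) = 25/2; p² − 156·q² = 625 − 624 = 1.
  The first convergent with p² − 156·q² = 1 gives the fundamental solution (x₁, y₁) = (25, 2).
Step 2: Apply the recurrence (x_{n+1}, y_{n+1}) = (x₁x_n + 156y₁y_n, x₁y_n + y₁x_n) repeatedly.
  From (x_1, y_1) = (25, 2): x_2 = 25·25 + 156·2·2 = 1249; y_2 = 25·2 + 2·25 = 100.
Step 3: Verify x_2² - 156·y_2² = 1560001 - 1560000 = 1 (should be 1). ✓

(x_1, y_1) = (25, 2); (x_2, y_2) = (1249, 100).


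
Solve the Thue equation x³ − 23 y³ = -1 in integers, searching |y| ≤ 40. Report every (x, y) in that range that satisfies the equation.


The equation is x³ - 23y³ = -1. For fixed y, x³ = 23·y³ − 1, so a solution requires the RHS to be a perfect cube.
Strategy: iterate y from -40 to 40, compute RHS = 23·y³ − 1, and check whether it is a (positive or negative) perfect cube.
Check small values of y:
  y = 0: RHS = -1 = (-1)³ ⇒ x = -1 works.
  y = 1: RHS = 22 is not a perfect cube.
  y = -1: RHS = -24 is not a perfect cube.
  y = 2: RHS = 183 is not a perfect cube.
  y = -2: RHS = -185 is not a perfect cube.
  y = 3: RHS = 620 is not a perfect cube.
  y = -3: RHS = -622 is not a perfect cube.
Continuing the search up to |y| = 40 finds no further solutions beyond those listed.
Collected solutions: (-1, 0).

Solutions (with |y| ≤ 40): (-1, 0).


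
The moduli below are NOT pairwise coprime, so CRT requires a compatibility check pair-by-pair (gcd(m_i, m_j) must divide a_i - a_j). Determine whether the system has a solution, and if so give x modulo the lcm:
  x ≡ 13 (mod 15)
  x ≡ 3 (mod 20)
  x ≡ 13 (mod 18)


Moduli 15, 20, 18 are not pairwise coprime, so CRT works modulo lcm(m_i) when all pairwise compatibility conditions hold.
Pairwise compatibility: gcd(m_i, m_j) must divide a_i - a_j for every pair.
Merge one congruence at a time:
  Start: x ≡ 13 (mod 15).
  Combine with x ≡ 3 (mod 20): gcd(15, 20) = 5; 3 - 13 = -10, which IS divisible by 5, so compatible.
    Write x = 13 + 15·t and substitute into x ≡ 3 (mod 20): 15·t ≡ 3 − 13 = -10 (mod 20).
    Divide the congruence (and modulus) by g = 5: 3·t ≡ -2 (mod 4).
    Reduce coefficients mod 4: 3·t ≡ 2 (mod 4).
    The inverse of 3 mod 4 is 3 (since 3·3 = 9 = 2·4 + 1), so t ≡ 3·2 = 6 ≡ 2 (mod 4).
    Then x = 13 + 15·2 = 43, valid modulo lcm(15, 20) = 60: x ≡ 43 (mod 60).
  Combine with x ≡ 13 (mod 18): gcd(60, 18) = 6; 13 - 43 = -30, which IS divisible by 6, so compatible.
    Write x = 43 + 60·t and substitute into x ≡ 13 (mod 18): 60·t ≡ 13 − 43 = -30 (mod 18).
    Divide the congruence (and modulus) by g = 6: 10·t ≡ -5 (mod 3).
    Reduce coefficients mod 3: 1·t ≡ 1 (mod 3).
    So t ≡ 1 (mod 3).
    Then x = 43 + 60·1 = 103, valid modulo lcm(60, 18) = 180: x ≡ 103 (mod 180).
Verify: 103 mod 15 = 13, 103 mod 20 = 3, 103 mod 18 = 13.

x ≡ 103 (mod 180).


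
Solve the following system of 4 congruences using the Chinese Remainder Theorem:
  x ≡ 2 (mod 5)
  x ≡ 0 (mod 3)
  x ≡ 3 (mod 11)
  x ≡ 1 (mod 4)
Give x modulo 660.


Product of moduli M = 5 · 3 · 11 · 4 = 660.
Merge one congruence at a time:
  Start: x ≡ 2 (mod 5).
  Combine with x ≡ 0 (mod 3); new modulus lcm = 15.
    Write x = 2 + 5·t and substitute into x ≡ 0 (mod 3): 5·t ≡ 0 − 2 = -2 (mod 3).
    Reduce coefficients mod 3: 2·t ≡ 1 (mod 3).
    The inverse of 2 mod 3 is 2 (since 2·2 = 4 = 1·3 + 1), so t ≡ 2·1 = 2 ≡ 2 (mod 3).
    Then x = 2 + 5·2 = 12, valid modulo lcm(5, 3) = 15: x ≡ 12 (mod 15).
  Combine with x ≡ 3 (mod 11); new modulus lcm = 165.
    Write x = 12 + 15·t and substitute into x ≡ 3 (mod 11): 15·t ≡ 3 − 12 = -9 (mod 11).
    Reduce coefficients mod 11: 4·t ≡ 2 (mod 11).
    The inverse of 4 mod 11 is 3 (since 4·3 = 12 = 1·11 + 1), so t ≡ 3·2 = 6 ≡ 6 (mod 11).
    Then x = 12 + 15·6 = 102, valid modulo lcm(15, 11) = 165: x ≡ 102 (mod 165).
  Combine with x ≡ 1 (mod 4); new modulus lcm = 660.
    Write x = 102 + 165·t and substitute into x ≡ 1 (mod 4): 165·t ≡ 1 − 102 = -101 (mod 4).
    Reduce coefficients mod 4: 1·t ≡ 3 (mod 4).
    So t ≡ 3 (mod 4).
    Then x = 102 + 165·3 = 597, valid modulo lcm(165, 4) = 660: x ≡ 597 (mod 660).
Verify against each original: 597 mod 5 = 2, 597 mod 3 = 0, 597 mod 11 = 3, 597 mod 4 = 1.

x ≡ 597 (mod 660).


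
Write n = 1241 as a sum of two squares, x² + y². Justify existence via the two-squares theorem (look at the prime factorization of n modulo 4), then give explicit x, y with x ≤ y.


Step 1: Factor n = 1241 = 17 · 73.
Step 2: Check the mod-4 condition on each prime factor: 17 ≡ 1 (mod 4), exponent 1; 73 ≡ 1 (mod 4), exponent 1.
All primes ≡ 3 (mod 4) appear to even exponent (or don't appear), so by the two-squares theorem n IS expressible as a sum of two squares.
Step 3: Build a representation. Here n = 17 · 73 is a product of primes ≡ 1 (mod 4). Each prime p ≡ 1 (mod 4) is itself a sum of two squares; find a² by testing p − a² for a perfect square:
  17: 17 − 1² = 16 = 4² ⇒ 17 = 1² + 4².
  73: 73 − 1² = 72, 73 − 2² = 69, 73 − 3² = 64 = 8² ⇒ 73 = 3² + 8².
  Combine using the Brahmagupta–Fibonacci identity (a² + b²)(c² + d²) = (ac − bd)² + (ad + bc)² = (ac + bd)² + (ad − bc)²:
  17 · 73 = 1241: from (1² + 4²)(3² + 8²), take (1·3 − 4·8, 1·8 + 4·3) = (3 − 32, 8 + 12) = (-29, 20); dropping signs (only squares matter) gives (29, 20); check 29² + 20² = 841 + 400 = 1241 ✓.
Step 4: Order so x ≤ y and verify: 20² + 29² = 400 + 841 = 1241 = n. ✓

n = 1241 = 20² + 29² (one valid representation with x ≤ y).


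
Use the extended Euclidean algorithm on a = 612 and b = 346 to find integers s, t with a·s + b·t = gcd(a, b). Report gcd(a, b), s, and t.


Euclidean algorithm on (612, 346) — divide until remainder is 0:
  612 = 1 · 346 + 266
  346 = 1 · 266 + 80
  266 = 3 · 80 + 26
  80 = 3 · 26 + 2
  26 = 13 · 2 + 0
gcd(612, 346) = 2.
Track Bezout coefficients alongside the remainders: start with r₀ = 612 = a·1 + b·0 (s = 1, t = 0) and r₁ = 346 = a·0 + b·1 (s = 0, t = 1); each new remainder r_{k+1} = r_{k-1} − q_k·r_k inherits s_{k+1} = s_{k-1} − q_k·s_k, t_{k+1} = t_{k-1} − q_k·t_k, so r_k = a·s_k + b·t_k at every step:
  q = 1: r = 266, s = 1 − 1·0 = 1, t = 0 − 1·1 = -1  (check: 612·1 + 346·(-1) = 266)
  q = 1: r = 80, s = 0 − 1·1 = -1, t = 1 − 1·(-1) = 2  (check: 612·(-1) + 346·2 = 80)
  q = 3: r = 26, s = 1 − 3·(-1) = 4, t = -1 − 3·2 = -7  (check: 612·4 + 346·(-7) = 26)
  q = 3: r = 2, s = -1 − 3·4 = -13, t = 2 − 3·(-7) = 23  (check: 612·(-13) + 346·23 = 2)
The row with r = 2 (the gcd) gives the Bezout coefficients s = -13, t = 23.
Result: 612 · (-13) + 346 · (23) = 2.

gcd(612, 346) = 2; s = -13, t = 23 (check: 612·(-13) + 346·23 = 2).


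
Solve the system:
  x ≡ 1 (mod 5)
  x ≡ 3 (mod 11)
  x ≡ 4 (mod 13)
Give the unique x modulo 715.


Moduli 5, 11, 13 are pairwise coprime; by CRT there is a unique solution modulo M = 5 · 11 · 13 = 715.
Solve pairwise, accumulating the modulus:
  Start with x ≡ 1 (mod 5).
  Combine with x ≡ 3 (mod 11): since gcd(5, 11) = 1, we get a unique residue mod 55.
    Write x = 1 + 5·t and substitute into x ≡ 3 (mod 11): 5·t ≡ 3 − 1 = 2 (mod 11).
    The inverse of 5 mod 11 is 9 (since 5·9 = 45 = 4·11 + 1), so t ≡ 9·2 = 18 ≡ 7 (mod 11).
    Then x = 1 + 5·7 = 36, valid modulo lcm(5, 11) = 55: x ≡ 36 (mod 55).
  Combine with x ≡ 4 (mod 13): since gcd(55, 13) = 1, we get a unique residue mod 715.
    Write x = 36 + 55·t and substitute into x ≡ 4 (mod 13): 55·t ≡ 4 − 36 = -32 (mod 13).
    Reduce coefficients mod 13: 3·t ≡ 7 (mod 13).
    The inverse of 3 mod 13 is 9 (since 3·9 = 27 = 2·13 + 1), so t ≡ 9·7 = 63 ≡ 11 (mod 13).
    Then x = 36 + 55·11 = 641, valid modulo lcm(55, 13) = 715: x ≡ 641 (mod 715).
Verify: 641 mod 5 = 1 ✓, 641 mod 11 = 3 ✓, 641 mod 13 = 4 ✓.

x ≡ 641 (mod 715).


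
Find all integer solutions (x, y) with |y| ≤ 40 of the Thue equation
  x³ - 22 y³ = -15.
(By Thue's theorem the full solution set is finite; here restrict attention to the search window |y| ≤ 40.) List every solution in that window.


The equation is x³ - 22y³ = -15. For fixed y, x³ = 22·y³ − 15, so a solution requires the RHS to be a perfect cube.
Strategy: iterate y from -40 to 40, compute RHS = 22·y³ − 15, and check whether it is a (positive or negative) perfect cube.
Check small values of y:
  y = 0: RHS = -15 is not a perfect cube.
  y = 1: RHS = 7 is not a perfect cube.
  y = -1: RHS = -37 is not a perfect cube.
  y = 2: RHS = 161 is not a perfect cube.
  y = -2: RHS = -191 is not a perfect cube.
  y = 3: RHS = 579 is not a perfect cube.
  y = -3: RHS = -609 is not a perfect cube.
Continuing the search up to |y| = 40 finds no solutions either.
No (x, y) in the scanned range satisfies the equation.

No integer solutions with |y| ≤ 40.


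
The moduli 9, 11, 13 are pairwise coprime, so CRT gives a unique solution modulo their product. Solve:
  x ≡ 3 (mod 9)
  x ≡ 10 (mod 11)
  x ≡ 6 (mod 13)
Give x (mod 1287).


Moduli 9, 11, 13 are pairwise coprime; by CRT there is a unique solution modulo M = 9 · 11 · 13 = 1287.
Solve pairwise, accumulating the modulus:
  Start with x ≡ 3 (mod 9).
  Combine with x ≡ 10 (mod 11): since gcd(9, 11) = 1, we get a unique residue mod 99.
    Write x = 3 + 9·t and substitute into x ≡ 10 (mod 11): 9·t ≡ 10 − 3 = 7 (mod 11).
    The inverse of 9 mod 11 is 5 (since 9·5 = 45 = 4·11 + 1), so t ≡ 5·7 = 35 ≡ 2 (mod 11).
    Then x = 3 + 9·2 = 21, valid modulo lcm(9, 11) = 99: x ≡ 21 (mod 99).
  Combine with x ≡ 6 (mod 13): since gcd(99, 13) = 1, we get a unique residue mod 1287.
    Write x = 21 + 99·t and substitute into x ≡ 6 (mod 13): 99·t ≡ 6 − 21 = -15 (mod 13).
    Reduce coefficients mod 13: 8·t ≡ 11 (mod 13).
    The inverse of 8 mod 13 is 5 (since 8·5 = 40 = 3·13 + 1), so t ≡ 5·11 = 55 ≡ 3 (mod 13).
    Then x = 21 + 99·3 = 318, valid modulo lcm(99, 13) = 1287: x ≡ 318 (mod 1287).
Verify: 318 mod 9 = 3 ✓, 318 mod 11 = 10 ✓, 318 mod 13 = 6 ✓.

x ≡ 318 (mod 1287).


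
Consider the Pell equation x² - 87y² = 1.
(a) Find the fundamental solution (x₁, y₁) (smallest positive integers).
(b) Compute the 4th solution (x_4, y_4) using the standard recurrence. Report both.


Step 1: Find the fundamental solution (x₁, y₁) of x² - 87y² = 1.
  Expand √87 as a continued fraction. a₀ = ⌊√87⌋ = 9; iterate m_{k+1} = d_k·a_k − m_k, d_{k+1} = (87 − m_{k+1}²)/d_k, a_{k+1} = ⌊(a₀ + m_{k+1})/d_{k+1}⌋ (starting m₀ = 0, d₀ = 1), with convergents p_k = a_k·p_{k-1} + p_{k-2}, q_k = a_k·q_{k-1} + q_{k-2} (p₋₁ = 1, q₋₁ = 0):
  k = 0: a₀ = 9; p₀/q₀ = 9/1; p₀² − 87·q₀² = 81 − 87 = -6.
  k = 1: m = 9, d = 6, a = ⌊(9 + 9)/6⌋ = 3; p/q = (3·9 + 1)/(3·1 + 0) = 28/3; p² − 87·q² = 784 − 783 = 1.
  The first convergent with p² − 87·q² = 1 gives the fundamental solution (x₁, y₁) = (28, 3).
Step 2: Apply the recurrence (x_{n+1}, y_{n+1}) = (x₁x_n + 87y₁y_n, x₁y_n + y₁x_n) repeatedly.
  From (x_1, y_1) = (28, 3): x_2 = 28·28 + 87·3·3 = 1567; y_2 = 28·3 + 3·28 = 168.
  From (x_2, y_2) = (1567, 168): x_3 = 28·1567 + 87·3·168 = 87724; y_3 = 28·168 + 3·1567 = 9405.
  From (x_3, y_3) = (87724, 9405): x_4 = 28·87724 + 87·3·9405 = 4910977; y_4 = 28·9405 + 3·87724 = 526512.
Step 3: Verify x_4² - 87·y_4² = 24117695094529 - 24117695094528 = 1 (should be 1). ✓

(x_1, y_1) = (28, 3); (x_4, y_4) = (4910977, 526512).


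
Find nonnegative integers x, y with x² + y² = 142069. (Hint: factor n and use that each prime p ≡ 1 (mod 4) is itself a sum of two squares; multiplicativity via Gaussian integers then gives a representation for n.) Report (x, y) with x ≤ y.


Step 1: Factor n = 142069 = 17 · 61 · 137.
Step 2: Check the mod-4 condition on each prime factor: 17 ≡ 1 (mod 4), exponent 1; 61 ≡ 1 (mod 4), exponent 1; 137 ≡ 1 (mod 4), exponent 1.
All primes ≡ 3 (mod 4) appear to even exponent (or don't appear), so by the two-squares theorem n IS expressible as a sum of two squares.
Step 3: Build a representation. Here n = 17 · 61 · 137 is a product of primes ≡ 1 (mod 4). Each prime p ≡ 1 (mod 4) is itself a sum of two squares; find a² by testing p − a² for a perfect square:
  17: 17 − 1² = 16 = 4² ⇒ 17 = 1² + 4².
  61: 61 − 1² = 60, 61 − 2² = 57, 61 − 3² = 52, 61 − 4² = 45, 61 − 5² = 36 = 6² ⇒ 61 = 5² + 6².
  137: 137 − 1² = 136, 137 − 2² = 133, 137 − 3² = 128, 137 − 4² = 121 = 11² ⇒ 137 = 4² + 11².
  Combine using the Brahmagupta–Fibonacci identity (a² + b²)(c² + d²) = (ac − bd)² + (ad + bc)² = (ac + bd)² + (ad − bc)²:
  17 · 61 = 1037: from (1² + 4²)(5² + 6²), take (1·5 − 4·6, 1·6 + 4·5) = (5 − 24, 6 + 20) = (-19, 26); dropping signs (only squares matter) gives (19, 26); check 19² + 26² = 361 + 676 = 1037 ✓.
  1037 · 137 = 142069: from (19² + 26²)(4² + 11²), take (19·4 − 26·11, 19·11 + 26·4) = (76 − 286, 209 + 104) = (-210, 313); dropping signs (only squares matter) gives (210, 313); check 210² + 313² = 44100 + 97969 = 142069 ✓.
Step 4: Order so x ≤ y and verify: 210² + 313² = 44100 + 97969 = 142069 = n. ✓

n = 142069 = 210² + 313² (one valid representation with x ≤ y).


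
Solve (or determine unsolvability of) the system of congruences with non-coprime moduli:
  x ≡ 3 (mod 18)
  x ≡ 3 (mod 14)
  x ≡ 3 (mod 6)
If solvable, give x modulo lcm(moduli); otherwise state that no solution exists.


Moduli 18, 14, 6 are not pairwise coprime, so CRT works modulo lcm(m_i) when all pairwise compatibility conditions hold.
Pairwise compatibility: gcd(m_i, m_j) must divide a_i - a_j for every pair.
Merge one congruence at a time:
  Start: x ≡ 3 (mod 18).
  Combine with x ≡ 3 (mod 14): gcd(18, 14) = 2; 3 - 3 = 0, which IS divisible by 2, so compatible.
    Write x = 3 + 18·t and substitute into x ≡ 3 (mod 14): 18·t ≡ 3 − 3 = 0 (mod 14).
    Divide the congruence (and modulus) by g = 2: 9·t ≡ 0 (mod 7).
    Reduce coefficients mod 7: 2·t ≡ 0 (mod 7).
    The inverse of 2 mod 7 is 4 (since 2·4 = 8 = 1·7 + 1), so t ≡ 4·0 = 0 ≡ 0 (mod 7).
    Then x = 3 + 18·0 = 3, valid modulo lcm(18, 14) = 126: x ≡ 3 (mod 126).
  Combine with x ≡ 3 (mod 6): gcd(126, 6) = 6; 3 - 3 = 0, which IS divisible by 6, so compatible.
    Write x = 3 + 126·t and substitute into x ≡ 3 (mod 6): 126·t ≡ 3 − 3 = 0 (mod 6).
    Divide the congruence (and modulus) by g = 6: 21·t ≡ 0 (mod 1).
    Modulo 1 every t works; take t = 0.
    Then x = 3 + 126·0 = 3, valid modulo lcm(126, 6) = 126: x ≡ 3 (mod 126).
Verify: 3 mod 18 = 3, 3 mod 14 = 3, 3 mod 6 = 3.

x ≡ 3 (mod 126).


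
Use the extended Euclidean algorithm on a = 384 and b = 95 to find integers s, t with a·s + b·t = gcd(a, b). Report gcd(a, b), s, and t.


Euclidean algorithm on (384, 95) — divide until remainder is 0:
  384 = 4 · 95 + 4
  95 = 23 · 4 + 3
  4 = 1 · 3 + 1
  3 = 3 · 1 + 0
gcd(384, 95) = 1.
Track Bezout coefficients alongside the remainders: start with r₀ = 384 = a·1 + b·0 (s = 1, t = 0) and r₁ = 95 = a·0 + b·1 (s = 0, t = 1); each new remainder r_{k+1} = r_{k-1} − q_k·r_k inherits s_{k+1} = s_{k-1} − q_k·s_k, t_{k+1} = t_{k-1} − q_k·t_k, so r_k = a·s_k + b·t_k at every step:
  q = 4: r = 4, s = 1 − 4·0 = 1, t = 0 − 4·1 = -4  (check: 384·1 + 95·(-4) = 4)
  q = 23: r = 3, s = 0 − 23·1 = -23, t = 1 − 23·(-4) = 93  (check: 384·(-23) + 95·93 = 3)
  q = 1: r = 1, s = 1 − 1·(-23) = 24, t = -4 − 1·93 = -97  (check: 384·24 + 95·(-97) = 1)
The row with r = 1 (the gcd) gives the Bezout coefficients s = 24, t = -97.
Result: 384 · (24) + 95 · (-97) = 1.

gcd(384, 95) = 1; s = 24, t = -97 (check: 384·24 + 95·(-97) = 1).


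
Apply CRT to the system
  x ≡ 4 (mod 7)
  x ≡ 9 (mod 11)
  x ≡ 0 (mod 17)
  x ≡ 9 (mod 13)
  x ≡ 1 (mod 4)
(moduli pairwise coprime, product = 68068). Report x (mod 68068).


Product of moduli M = 7 · 11 · 17 · 13 · 4 = 68068.
Merge one congruence at a time:
  Start: x ≡ 4 (mod 7).
  Combine with x ≡ 9 (mod 11); new modulus lcm = 77.
    Write x = 4 + 7·t and substitute into x ≡ 9 (mod 11): 7·t ≡ 9 − 4 = 5 (mod 11).
    The inverse of 7 mod 11 is 8 (since 7·8 = 56 = 5·11 + 1), so t ≡ 8·5 = 40 ≡ 7 (mod 11).
    Then x = 4 + 7·7 = 53, valid modulo lcm(7, 11) = 77: x ≡ 53 (mod 77).
  Combine with x ≡ 0 (mod 17); new modulus lcm = 1309.
    Write x = 53 + 77·t and substitute into x ≡ 0 (mod 17): 77·t ≡ 0 − 53 = -53 (mod 17).
    Reduce coefficients mod 17: 9·t ≡ 15 (mod 17).
    The inverse of 9 mod 17 is 2 (since 9·2 = 18 = 1·17 + 1), so t ≡ 2·15 = 30 ≡ 13 (mod 17).
    Then x = 53 + 77·13 = 1054, valid modulo lcm(77, 17) = 1309: x ≡ 1054 (mod 1309).
  Combine with x ≡ 9 (mod 13); new modulus lcm = 17017.
    Write x = 1054 + 1309·t and substitute into x ≡ 9 (mod 13): 1309·t ≡ 9 − 1054 = -1045 (mod 13).
    Reduce coefficients mod 13: 9·t ≡ 8 (mod 13).
    The inverse of 9 mod 13 is 3 (since 9·3 = 27 = 2·13 + 1), so t ≡ 3·8 = 24 ≡ 11 (mod 13).
    Then x = 1054 + 1309·11 = 15453, valid modulo lcm(1309, 13) = 17017: x ≡ 15453 (mod 17017).
  Combine with x ≡ 1 (mod 4); new modulus lcm = 68068.
    Write x = 15453 + 17017·t and substitute into x ≡ 1 (mod 4): 17017·t ≡ 1 − 15453 = -15452 (mod 4).
    Reduce coefficients mod 4: 1·t ≡ 0 (mod 4).
    So t ≡ 0 (mod 4).
    Then x = 15453 + 17017·0 = 15453, valid modulo lcm(17017, 4) = 68068: x ≡ 15453 (mod 68068).
Verify against each original: 15453 mod 7 = 4, 15453 mod 11 = 9, 15453 mod 17 = 0, 15453 mod 13 = 9, 15453 mod 4 = 1.

x ≡ 15453 (mod 68068).


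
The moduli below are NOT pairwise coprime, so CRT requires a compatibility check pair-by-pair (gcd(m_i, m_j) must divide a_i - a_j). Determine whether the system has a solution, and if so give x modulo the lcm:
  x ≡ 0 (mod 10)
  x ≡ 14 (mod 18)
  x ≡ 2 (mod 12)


Moduli 10, 18, 12 are not pairwise coprime, so CRT works modulo lcm(m_i) when all pairwise compatibility conditions hold.
Pairwise compatibility: gcd(m_i, m_j) must divide a_i - a_j for every pair.
Merge one congruence at a time:
  Start: x ≡ 0 (mod 10).
  Combine with x ≡ 14 (mod 18): gcd(10, 18) = 2; 14 - 0 = 14, which IS divisible by 2, so compatible.
    Write x = 0 + 10·t and substitute into x ≡ 14 (mod 18): 10·t ≡ 14 − 0 = 14 (mod 18).
    Divide the congruence (and modulus) by g = 2: 5·t ≡ 7 (mod 9).
    The inverse of 5 mod 9 is 2 (since 5·2 = 10 = 1·9 + 1), so t ≡ 2·7 = 14 ≡ 5 (mod 9).
    Then x = 0 + 10·5 = 50, valid modulo lcm(10, 18) = 90: x ≡ 50 (mod 90).
  Combine with x ≡ 2 (mod 12): gcd(90, 12) = 6; 2 - 50 = -48, which IS divisible by 6, so compatible.
    Write x = 50 + 90·t and substitute into x ≡ 2 (mod 12): 90·t ≡ 2 − 50 = -48 (mod 12).
    Divide the congruence (and modulus) by g = 6: 15·t ≡ -8 (mod 2).
    Reduce coefficients mod 2: 1·t ≡ 0 (mod 2).
    So t ≡ 0 (mod 2).
    Then x = 50 + 90·0 = 50, valid modulo lcm(90, 12) = 180: x ≡ 50 (mod 180).
Verify: 50 mod 10 = 0, 50 mod 18 = 14, 50 mod 12 = 2.

x ≡ 50 (mod 180).


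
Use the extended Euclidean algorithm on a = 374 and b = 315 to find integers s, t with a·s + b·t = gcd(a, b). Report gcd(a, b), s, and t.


Euclidean algorithm on (374, 315) — divide until remainder is 0:
  374 = 1 · 315 + 59
  315 = 5 · 59 + 20
  59 = 2 · 20 + 19
  20 = 1 · 19 + 1
  19 = 19 · 1 + 0
gcd(374, 315) = 1.
Track Bezout coefficients alongside the remainders: start with r₀ = 374 = a·1 + b·0 (s = 1, t = 0) and r₁ = 315 = a·0 + b·1 (s = 0, t = 1); each new remainder r_{k+1} = r_{k-1} − q_k·r_k inherits s_{k+1} = s_{k-1} − q_k·s_k, t_{k+1} = t_{k-1} − q_k·t_k, so r_k = a·s_k + b·t_k at every step:
  q = 1: r = 59, s = 1 − 1·0 = 1, t = 0 − 1·1 = -1  (check: 374·1 + 315·(-1) = 59)
  q = 5: r = 20, s = 0 − 5·1 = -5, t = 1 − 5·(-1) = 6  (check: 374·(-5) + 315·6 = 20)
  q = 2: r = 19, s = 1 − 2·(-5) = 11, t = -1 − 2·6 = -13  (check: 374·11 + 315·(-13) = 19)
  q = 1: r = 1, s = -5 − 1·11 = -16, t = 6 − 1·(-13) = 19  (check: 374·(-16) + 315·19 = 1)
The row with r = 1 (the gcd) gives the Bezout coefficients s = -16, t = 19.
Result: 374 · (-16) + 315 · (19) = 1.

gcd(374, 315) = 1; s = -16, t = 19 (check: 374·(-16) + 315·19 = 1).


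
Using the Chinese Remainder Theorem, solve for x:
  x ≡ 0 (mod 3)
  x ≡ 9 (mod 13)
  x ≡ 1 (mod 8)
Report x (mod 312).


Moduli 3, 13, 8 are pairwise coprime; by CRT there is a unique solution modulo M = 3 · 13 · 8 = 312.
Solve pairwise, accumulating the modulus:
  Start with x ≡ 0 (mod 3).
  Combine with x ≡ 9 (mod 13): since gcd(3, 13) = 1, we get a unique residue mod 39.
    Write x = 0 + 3·t and substitute into x ≡ 9 (mod 13): 3·t ≡ 9 − 0 = 9 (mod 13).
    The inverse of 3 mod 13 is 9 (since 3·9 = 27 = 2·13 + 1), so t ≡ 9·9 = 81 ≡ 3 (mod 13).
    Then x = 0 + 3·3 = 9, valid modulo lcm(3, 13) = 39: x ≡ 9 (mod 39).
  Combine with x ≡ 1 (mod 8): since gcd(39, 8) = 1, we get a unique residue mod 312.
    Write x = 9 + 39·t and substitute into x ≡ 1 (mod 8): 39·t ≡ 1 − 9 = -8 (mod 8).
    Reduce coefficients mod 8: 7·t ≡ 0 (mod 8).
    The inverse of 7 mod 8 is 7 (since 7·7 = 49 = 6·8 + 1), so t ≡ 7·0 = 0 ≡ 0 (mod 8).
    Then x = 9 + 39·0 = 9, valid modulo lcm(39, 8) = 312: x ≡ 9 (mod 312).
Verify: 9 mod 3 = 0 ✓, 9 mod 13 = 9 ✓, 9 mod 8 = 1 ✓.

x ≡ 9 (mod 312).


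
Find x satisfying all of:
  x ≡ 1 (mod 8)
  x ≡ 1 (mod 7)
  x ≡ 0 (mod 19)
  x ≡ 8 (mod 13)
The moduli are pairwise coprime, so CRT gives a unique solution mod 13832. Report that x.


Product of moduli M = 8 · 7 · 19 · 13 = 13832.
Merge one congruence at a time:
  Start: x ≡ 1 (mod 8).
  Combine with x ≡ 1 (mod 7); new modulus lcm = 56.
    Write x = 1 + 8·t and substitute into x ≡ 1 (mod 7): 8·t ≡ 1 − 1 = 0 (mod 7).
    Reduce coefficients mod 7: 1·t ≡ 0 (mod 7).
    So t ≡ 0 (mod 7).
    Then x = 1 + 8·0 = 1, valid modulo lcm(8, 7) = 56: x ≡ 1 (mod 56).
  Combine with x ≡ 0 (mod 19); new modulus lcm = 1064.
    Write x = 1 + 56·t and substitute into x ≡ 0 (mod 19): 56·t ≡ 0 − 1 = -1 (mod 19).
    Reduce coefficients mod 19: 18·t ≡ 18 (mod 19).
    The inverse of 18 mod 19 is 18 (since 18·18 = 324 = 17·19 + 1), so t ≡ 18·18 = 324 ≡ 1 (mod 19).
    Then x = 1 + 56·1 = 57, valid modulo lcm(56, 19) = 1064: x ≡ 57 (mod 1064).
  Combine with x ≡ 8 (mod 13); new modulus lcm = 13832.
    Write x = 57 + 1064·t and substitute into x ≡ 8 (mod 13): 1064·t ≡ 8 − 57 = -49 (mod 13).
    Reduce coefficients mod 13: 11·t ≡ 3 (mod 13).
    The inverse of 11 mod 13 is 6 (since 11·6 = 66 = 5·13 + 1), so t ≡ 6·3 = 18 ≡ 5 (mod 13).
    Then x = 57 + 1064·5 = 5377, valid modulo lcm(1064, 13) = 13832: x ≡ 5377 (mod 13832).
Verify against each original: 5377 mod 8 = 1, 5377 mod 7 = 1, 5377 mod 19 = 0, 5377 mod 13 = 8.

x ≡ 5377 (mod 13832).


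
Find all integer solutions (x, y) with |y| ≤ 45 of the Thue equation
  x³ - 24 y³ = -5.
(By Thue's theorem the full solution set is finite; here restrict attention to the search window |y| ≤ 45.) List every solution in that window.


The equation is x³ - 24y³ = -5. For fixed y, x³ = 24·y³ − 5, so a solution requires the RHS to be a perfect cube.
Strategy: iterate y from -45 to 45, compute RHS = 24·y³ − 5, and check whether it is a (positive or negative) perfect cube.
Check small values of y:
  y = 0: RHS = -5 is not a perfect cube.
  y = 1: RHS = 19 is not a perfect cube.
  y = -1: RHS = -29 is not a perfect cube.
  y = 2: RHS = 187 is not a perfect cube.
  y = -2: RHS = -197 is not a perfect cube.
  y = 3: RHS = 643 is not a perfect cube.
  y = -3: RHS = -653 is not a perfect cube.
Continuing the search up to |y| = 45 finds no solutions either.
No (x, y) in the scanned range satisfies the equation.

No integer solutions with |y| ≤ 45.
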